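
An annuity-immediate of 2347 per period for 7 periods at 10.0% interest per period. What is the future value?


FV = PMT * ((1+i)^n - 1) / i
= 2347 * ((1.1)^7 - 1) / 0.1
= 2347 * (1.948717 - 1) / 0.1
= 22266.3903


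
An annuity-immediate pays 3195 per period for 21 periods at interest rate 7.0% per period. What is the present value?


PV = PMT * (1 - (1+i)^(-n)) / i
= 3195 * (1 - (1+0.07)^(-21)) / 0.07
= 3195 * (1 - 0.241513) / 0.07
= 3195 * 10.835527
= 34619.5098


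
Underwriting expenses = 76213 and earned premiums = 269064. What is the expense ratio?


Expense ratio = expenses / premiums
= 76213 / 269064
= 0.2833


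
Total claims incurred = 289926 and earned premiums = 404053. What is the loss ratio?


Loss ratio = claims / premiums
= 289926 / 404053
= 0.7175


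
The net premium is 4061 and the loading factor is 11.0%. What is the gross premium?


Gross = net * (1 + loading)
= 4061 * (1 + 0.11)
= 4061 * 1.11
= 4507.71


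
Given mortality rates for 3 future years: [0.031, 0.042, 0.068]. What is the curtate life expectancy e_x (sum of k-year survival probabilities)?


e_x = sum_{k=1}^{n} k_p_x
k_p_x values:
  1_p_x = 0.969
  2_p_x = 0.928302
  3_p_x = 0.865177
e_x = 2.7625


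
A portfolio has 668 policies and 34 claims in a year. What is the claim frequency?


frequency = claims / policies
= 34 / 668
= 0.0509


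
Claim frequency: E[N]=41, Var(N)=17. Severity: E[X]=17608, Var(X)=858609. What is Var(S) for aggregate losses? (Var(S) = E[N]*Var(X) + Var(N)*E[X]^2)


Var(S) = E[N]*Var(X) + Var(N)*E[X]^2
= 41*858609 + 17*17608^2
= 35202969 + 5270708288
= 5.3059e+09


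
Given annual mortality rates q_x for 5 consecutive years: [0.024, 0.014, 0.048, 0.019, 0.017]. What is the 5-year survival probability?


p_k = 1 - q_k for each year
Survival = product of (1 - q_k)
= 0.976 * 0.986 * 0.952 * 0.981 * 0.983
= 0.8835


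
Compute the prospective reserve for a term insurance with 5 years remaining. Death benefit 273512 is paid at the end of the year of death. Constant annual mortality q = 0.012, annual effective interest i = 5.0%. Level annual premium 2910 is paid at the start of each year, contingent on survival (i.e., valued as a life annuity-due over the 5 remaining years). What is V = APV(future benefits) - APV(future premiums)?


v = 1/(1+i) = 0.952381
APV(future benefits) per unit = sum_{k=0}^{4} k_p_x * q * v^(k+1) = 0.050781
APV(future benefits) = 273512 * 0.050781 = 13889.3232
Life annuity-due factor ä_{x:5} = sum_{k=0}^{4} k_p_x * v^k = 4.443373
APV(future premiums) = 2910 * 4.443373 = 12930.2148
V = 13889.3232 - 12930.2148
= 959.1084


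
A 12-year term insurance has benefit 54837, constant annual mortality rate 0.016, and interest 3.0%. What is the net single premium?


NSP = benefit * sum_{k=0}^{n-1} k_p_x * q * v^(k+1)
With constant q=0.016, v=0.970874
Sum = 0.146798
NSP = 54837 * 0.146798
= 8049.9646


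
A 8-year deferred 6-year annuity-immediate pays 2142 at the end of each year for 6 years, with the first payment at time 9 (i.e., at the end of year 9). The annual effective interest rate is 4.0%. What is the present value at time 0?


PV at time 8 of the 6-year annuity-immediate:
a_n = 2142 * (1-(1+0.04)^(-6))/0.04 = 11228.6571
Discount back 8 years to time 0:
PV = 11228.6571 * (1+0.04)^(-8)
= 11228.6571 * 0.73069
= 8204.6698


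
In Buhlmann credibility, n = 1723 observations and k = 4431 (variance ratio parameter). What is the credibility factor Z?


Z = n / (n + k)
= 1723 / (1723 + 4431)
= 1723 / 6154
= 0.28


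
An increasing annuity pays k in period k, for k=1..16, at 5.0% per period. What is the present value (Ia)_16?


(Ia)_n = sum_{k=1}^{n} k * v^k, v = 1/(1+i)
v = 0.952381
Sum computed term by term:
(Ia)_16 = 80.9975


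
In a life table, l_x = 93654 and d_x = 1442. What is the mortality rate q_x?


q_x = d_x / l_x
= 1442 / 93654
= 0.0154


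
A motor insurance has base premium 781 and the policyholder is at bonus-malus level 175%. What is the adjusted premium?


adjusted = base * BM_level / 100
= 781 * 175 / 100
= 781 * 1.75
= 1366.75


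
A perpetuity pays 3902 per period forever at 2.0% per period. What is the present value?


PV = PMT / i
= 3902 / 0.02
= 195100.0


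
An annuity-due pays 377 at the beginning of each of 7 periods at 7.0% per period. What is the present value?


PV_due = PMT * (1-(1+i)^(-n))/i * (1+i)
PV_immediate = 2031.7621
PV_due = 2031.7621 * 1.07
= 2173.9855


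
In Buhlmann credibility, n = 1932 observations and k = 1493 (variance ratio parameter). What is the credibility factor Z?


Z = n / (n + k)
= 1932 / (1932 + 1493)
= 1932 / 3425
= 0.5641


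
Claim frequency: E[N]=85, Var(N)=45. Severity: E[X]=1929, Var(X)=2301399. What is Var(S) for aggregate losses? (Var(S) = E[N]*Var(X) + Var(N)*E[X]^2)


Var(S) = E[N]*Var(X) + Var(N)*E[X]^2
= 85*2301399 + 45*1929^2
= 195618915 + 167446845
= 3.6307e+08


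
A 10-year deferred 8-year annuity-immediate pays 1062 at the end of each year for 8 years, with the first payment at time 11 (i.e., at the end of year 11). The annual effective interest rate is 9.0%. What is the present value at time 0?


PV at time 10 of the 8-year annuity-immediate:
a_n = 1062 * (1-(1+0.09)^(-8))/0.09 = 5877.9779
Discount back 10 years to time 0:
PV = 5877.9779 * (1+0.09)^(-10)
= 5877.9779 * 0.422411
= 2482.9214


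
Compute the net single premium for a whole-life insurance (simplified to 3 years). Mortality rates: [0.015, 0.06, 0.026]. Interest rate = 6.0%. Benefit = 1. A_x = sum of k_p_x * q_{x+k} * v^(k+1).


v = 0.943396
Year 0: k_p_x=1.0, q=0.015, term=0.014151
Year 1: k_p_x=0.985, q=0.06, term=0.052599
Year 2: k_p_x=0.9259, q=0.026, term=0.020212
A_x = 0.087


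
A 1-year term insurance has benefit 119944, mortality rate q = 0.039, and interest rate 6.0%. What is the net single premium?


NSP = benefit * q * v
v = 1/(1+i) = 0.943396
NSP = 119944 * 0.039 * 0.943396
= 4413.034


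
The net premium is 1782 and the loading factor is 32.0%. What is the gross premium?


Gross = net * (1 + loading)
= 1782 * (1 + 0.32)
= 1782 * 1.32
= 2352.24


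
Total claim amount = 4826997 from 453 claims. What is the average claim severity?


severity = total / number
= 4826997 / 453
= 10655.6225


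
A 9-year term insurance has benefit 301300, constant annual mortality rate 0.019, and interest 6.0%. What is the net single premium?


NSP = benefit * sum_{k=0}^{n-1} k_p_x * q * v^(k+1)
With constant q=0.019, v=0.943396
Sum = 0.120723
NSP = 301300 * 0.120723
= 36373.9721


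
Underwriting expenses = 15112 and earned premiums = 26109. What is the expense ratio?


Expense ratio = expenses / premiums
= 15112 / 26109
= 0.5788


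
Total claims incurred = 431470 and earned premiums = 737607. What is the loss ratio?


Loss ratio = claims / premiums
= 431470 / 737607
= 0.585


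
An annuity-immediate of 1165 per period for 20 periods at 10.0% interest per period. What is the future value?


FV = PMT * ((1+i)^n - 1) / i
= 1165 * ((1.1)^20 - 1) / 0.1
= 1165 * (6.7275 - 1) / 0.1
= 66725.3744


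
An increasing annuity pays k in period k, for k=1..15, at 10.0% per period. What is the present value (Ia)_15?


(Ia)_n = sum_{k=1}^{n} k * v^k, v = 1/(1+i)
v = 0.909091
Sum computed term by term:
(Ia)_15 = 47.7581


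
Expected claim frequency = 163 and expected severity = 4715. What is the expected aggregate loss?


E[S] = E[N] * E[X]
= 163 * 4715
= 768545


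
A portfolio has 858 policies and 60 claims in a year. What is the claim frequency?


frequency = claims / policies
= 60 / 858
= 0.0699


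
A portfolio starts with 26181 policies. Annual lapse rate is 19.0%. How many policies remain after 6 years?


remaining = initial * (1 - lapse)^years
= 26181 * (1 - 0.19)^6
= 26181 * 0.28243
= 7394.2877


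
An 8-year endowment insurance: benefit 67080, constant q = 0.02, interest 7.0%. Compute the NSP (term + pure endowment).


Term component = 7525.6035
Pure endowment = 8_p_x * v^8 * benefit = 0.850763 * 0.582009 * 67080 = 33214.7844
NSP = 40740.3879


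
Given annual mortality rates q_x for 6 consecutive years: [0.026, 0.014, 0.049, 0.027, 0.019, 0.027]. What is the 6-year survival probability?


p_k = 1 - q_k for each year
Survival = product of (1 - q_k)
= 0.974 * 0.986 * 0.951 * 0.973 * 0.981 * 0.973
= 0.8482


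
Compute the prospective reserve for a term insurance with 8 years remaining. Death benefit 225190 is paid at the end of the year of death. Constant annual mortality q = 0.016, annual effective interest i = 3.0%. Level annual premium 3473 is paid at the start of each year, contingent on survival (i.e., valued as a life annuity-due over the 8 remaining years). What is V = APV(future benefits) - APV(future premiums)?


v = 1/(1+i) = 0.970874
APV(future benefits) per unit = sum_{k=0}^{7} k_p_x * q * v^(k+1) = 0.106488
APV(future benefits) = 225190 * 0.106488 = 23980.1235
Life annuity-due factor ä_{x:8} = sum_{k=0}^{7} k_p_x * v^k = 6.855191
APV(future premiums) = 3473 * 6.855191 = 23808.0781
V = 23980.1235 - 23808.0781
= 172.0453


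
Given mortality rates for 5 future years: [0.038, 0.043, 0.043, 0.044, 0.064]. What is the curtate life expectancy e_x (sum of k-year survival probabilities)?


e_x = sum_{k=1}^{n} k_p_x
k_p_x values:
  1_p_x = 0.962
  2_p_x = 0.920634
  3_p_x = 0.881047
  4_p_x = 0.842281
  5_p_x = 0.788375
e_x = 4.3943


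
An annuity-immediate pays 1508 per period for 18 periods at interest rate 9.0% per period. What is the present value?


PV = PMT * (1 - (1+i)^(-n)) / i
= 1508 * (1 - (1+0.09)^(-18)) / 0.09
= 1508 * (1 - 0.211994) / 0.09
= 1508 * 8.755625
= 13203.4827


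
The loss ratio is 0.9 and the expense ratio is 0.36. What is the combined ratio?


Combined ratio = loss ratio + expense ratio
= 0.9 + 0.36
= 1.26


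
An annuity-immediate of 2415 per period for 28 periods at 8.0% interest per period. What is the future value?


FV = PMT * ((1+i)^n - 1) / i
= 2415 * ((1.08)^28 - 1) / 0.08
= 2415 * (8.627106 - 1) / 0.08
= 230243.274


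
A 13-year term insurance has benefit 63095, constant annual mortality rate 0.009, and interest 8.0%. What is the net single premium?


NSP = benefit * sum_{k=0}^{n-1} k_p_x * q * v^(k+1)
With constant q=0.009, v=0.925926
Sum = 0.068064
NSP = 63095 * 0.068064
= 4294.4805


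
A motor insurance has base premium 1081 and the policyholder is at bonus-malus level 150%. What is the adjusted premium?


adjusted = base * BM_level / 100
= 1081 * 150 / 100
= 1081 * 1.5
= 1621.5


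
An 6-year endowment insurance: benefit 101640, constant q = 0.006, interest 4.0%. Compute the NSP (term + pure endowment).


Term component = 3151.4599
Pure endowment = 6_p_x * v^6 * benefit = 0.964536 * 0.790315 * 101640 = 77478.8074
NSP = 80630.2673


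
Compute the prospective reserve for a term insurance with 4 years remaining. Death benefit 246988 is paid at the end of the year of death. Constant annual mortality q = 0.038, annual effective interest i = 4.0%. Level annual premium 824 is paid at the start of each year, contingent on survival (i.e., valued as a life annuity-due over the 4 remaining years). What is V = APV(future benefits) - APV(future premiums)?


v = 1/(1+i) = 0.961538
APV(future benefits) per unit = sum_{k=0}^{3} k_p_x * q * v^(k+1) = 0.130518
APV(future benefits) = 246988 * 0.130518 = 32236.4389
Life annuity-due factor ä_{x:4} = sum_{k=0}^{3} k_p_x * v^k = 3.572078
APV(future premiums) = 824 * 3.572078 = 2943.3924
V = 32236.4389 - 2943.3924
= 29293.0465


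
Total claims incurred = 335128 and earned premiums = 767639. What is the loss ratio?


Loss ratio = claims / premiums
= 335128 / 767639
= 0.4366


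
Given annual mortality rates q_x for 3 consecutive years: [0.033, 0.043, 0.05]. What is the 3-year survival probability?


p_k = 1 - q_k for each year
Survival = product of (1 - q_k)
= 0.967 * 0.957 * 0.95
= 0.8791


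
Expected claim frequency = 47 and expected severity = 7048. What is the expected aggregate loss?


E[S] = E[N] * E[X]
= 47 * 7048
= 331256


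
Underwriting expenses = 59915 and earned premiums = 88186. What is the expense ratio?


Expense ratio = expenses / premiums
= 59915 / 88186
= 0.6794


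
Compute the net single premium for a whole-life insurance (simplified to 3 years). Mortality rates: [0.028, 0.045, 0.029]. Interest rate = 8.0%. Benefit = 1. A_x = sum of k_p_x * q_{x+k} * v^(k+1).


v = 0.925926
Year 0: k_p_x=1.0, q=0.028, term=0.025926
Year 1: k_p_x=0.972, q=0.045, term=0.0375
Year 2: k_p_x=0.92826, q=0.029, term=0.02137
A_x = 0.0848


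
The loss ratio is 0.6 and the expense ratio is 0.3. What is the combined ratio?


Combined ratio = loss ratio + expense ratio
= 0.6 + 0.3
= 0.9


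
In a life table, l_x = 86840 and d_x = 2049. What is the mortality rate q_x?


q_x = d_x / l_x
= 2049 / 86840
= 0.0236


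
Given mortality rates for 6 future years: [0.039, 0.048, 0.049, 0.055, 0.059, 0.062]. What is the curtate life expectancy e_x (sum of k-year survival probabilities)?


e_x = sum_{k=1}^{n} k_p_x
k_p_x values:
  1_p_x = 0.961
  2_p_x = 0.914872
  3_p_x = 0.870043
  4_p_x = 0.822191
  5_p_x = 0.773682
  6_p_x = 0.725713
e_x = 5.0675


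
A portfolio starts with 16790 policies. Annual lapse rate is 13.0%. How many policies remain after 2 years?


remaining = initial * (1 - lapse)^years
= 16790 * (1 - 0.13)^2
= 16790 * 0.7569
= 12708.351


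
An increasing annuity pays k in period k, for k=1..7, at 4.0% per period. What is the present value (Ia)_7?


(Ia)_n = sum_{k=1}^{n} k * v^k, v = 1/(1+i)
v = 0.961538
Sum computed term by term:
(Ia)_7 = 23.0678


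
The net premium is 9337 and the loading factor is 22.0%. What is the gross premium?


Gross = net * (1 + loading)
= 9337 * (1 + 0.22)
= 9337 * 1.22
= 11391.14


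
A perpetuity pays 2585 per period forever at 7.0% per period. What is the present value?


PV = PMT / i
= 2585 / 0.07
= 36928.5714


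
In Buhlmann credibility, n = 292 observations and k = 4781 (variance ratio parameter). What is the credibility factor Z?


Z = n / (n + k)
= 292 / (292 + 4781)
= 292 / 5073
= 0.0576


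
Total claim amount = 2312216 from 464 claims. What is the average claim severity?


severity = total / number
= 2312216 / 464
= 4983.2241


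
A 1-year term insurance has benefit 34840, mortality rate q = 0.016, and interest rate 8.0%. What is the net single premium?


NSP = benefit * q * v
v = 1/(1+i) = 0.925926
NSP = 34840 * 0.016 * 0.925926
= 516.1481


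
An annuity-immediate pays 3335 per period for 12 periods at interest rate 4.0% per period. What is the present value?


PV = PMT * (1 - (1+i)^(-n)) / i
= 3335 * (1 - (1+0.04)^(-12)) / 0.04
= 3335 * (1 - 0.624597) / 0.04
= 3335 * 9.385074
= 31299.221


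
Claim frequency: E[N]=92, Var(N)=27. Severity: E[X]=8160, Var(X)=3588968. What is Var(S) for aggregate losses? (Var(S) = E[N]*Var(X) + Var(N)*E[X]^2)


Var(S) = E[N]*Var(X) + Var(N)*E[X]^2
= 92*3588968 + 27*8160^2
= 330185056 + 1797811200
= 2.1280e+09


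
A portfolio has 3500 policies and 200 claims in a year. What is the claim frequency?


frequency = claims / policies
= 200 / 3500
= 0.0571


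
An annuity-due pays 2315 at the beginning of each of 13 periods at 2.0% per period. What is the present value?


PV_due = PMT * (1-(1+i)^(-n))/i * (1+i)
PV_immediate = 26271.4852
PV_due = 26271.4852 * 1.02
= 26796.9149


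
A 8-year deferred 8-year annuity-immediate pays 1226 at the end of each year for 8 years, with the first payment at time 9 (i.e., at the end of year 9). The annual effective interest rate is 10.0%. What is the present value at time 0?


PV at time 8 of the 8-year annuity-immediate:
a_n = 1226 * (1-(1+0.1)^(-8))/0.1 = 6540.6195
Discount back 8 years to time 0:
PV = 6540.6195 * (1+0.1)^(-8)
= 6540.6195 * 0.466507
= 3051.2473


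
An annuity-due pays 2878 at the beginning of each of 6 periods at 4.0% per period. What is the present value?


PV_due = PMT * (1-(1+i)^(-n))/i * (1+i)
PV_immediate = 15086.8699
PV_due = 15086.8699 * 1.04
= 15690.3447


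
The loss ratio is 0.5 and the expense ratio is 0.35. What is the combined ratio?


Combined ratio = loss ratio + expense ratio
= 0.5 + 0.35
= 0.85


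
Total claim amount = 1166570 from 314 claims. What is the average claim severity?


severity = total / number
= 1166570 / 314
= 3715.1911


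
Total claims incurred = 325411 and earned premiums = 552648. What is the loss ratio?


Loss ratio = claims / premiums
= 325411 / 552648
= 0.5888


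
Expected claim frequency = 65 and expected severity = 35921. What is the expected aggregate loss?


E[S] = E[N] * E[X]
= 65 * 35921
= 2.3349e+06


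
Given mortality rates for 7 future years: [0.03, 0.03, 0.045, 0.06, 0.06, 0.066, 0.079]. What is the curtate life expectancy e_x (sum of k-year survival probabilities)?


e_x = sum_{k=1}^{n} k_p_x
k_p_x values:
  1_p_x = 0.97
  2_p_x = 0.9409
  3_p_x = 0.898559
  4_p_x = 0.844646
  5_p_x = 0.793967
  6_p_x = 0.741565
  7_p_x = 0.682982
e_x = 5.8726


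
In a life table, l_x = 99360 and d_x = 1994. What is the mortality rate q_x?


q_x = d_x / l_x
= 1994 / 99360
= 0.0201


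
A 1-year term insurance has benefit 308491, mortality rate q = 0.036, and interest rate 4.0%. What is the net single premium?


NSP = benefit * q * v
v = 1/(1+i) = 0.961538
NSP = 308491 * 0.036 * 0.961538
= 10678.5346


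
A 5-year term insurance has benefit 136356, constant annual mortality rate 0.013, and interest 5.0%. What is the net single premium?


NSP = benefit * sum_{k=0}^{n-1} k_p_x * q * v^(k+1)
With constant q=0.013, v=0.952381
Sum = 0.054909
NSP = 136356 * 0.054909
= 7487.1299


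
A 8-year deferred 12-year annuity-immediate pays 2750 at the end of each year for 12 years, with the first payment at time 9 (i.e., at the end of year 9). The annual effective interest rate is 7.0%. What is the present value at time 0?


PV at time 8 of the 12-year annuity-immediate:
a_n = 2750 * (1-(1+0.07)^(-12))/0.07 = 21842.3873
Discount back 8 years to time 0:
PV = 21842.3873 * (1+0.07)^(-8)
= 21842.3873 * 0.582009
= 12712.4683


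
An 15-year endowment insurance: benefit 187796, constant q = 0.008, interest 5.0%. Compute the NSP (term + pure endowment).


Term component = 14857.4335
Pure endowment = 15_p_x * v^15 * benefit = 0.886493 * 0.481017 * 187796 = 80079.6072
NSP = 94937.0406


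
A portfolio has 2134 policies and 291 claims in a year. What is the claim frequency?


frequency = claims / policies
= 291 / 2134
= 0.1364


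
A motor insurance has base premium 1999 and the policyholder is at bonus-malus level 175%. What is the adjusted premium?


adjusted = base * BM_level / 100
= 1999 * 175 / 100
= 1999 * 1.75
= 3498.25


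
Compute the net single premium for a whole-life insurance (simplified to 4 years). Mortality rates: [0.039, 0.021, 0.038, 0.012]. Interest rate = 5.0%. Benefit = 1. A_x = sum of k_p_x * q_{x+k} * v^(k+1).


v = 0.952381
Year 0: k_p_x=1.0, q=0.039, term=0.037143
Year 1: k_p_x=0.961, q=0.021, term=0.018305
Year 2: k_p_x=0.940819, q=0.038, term=0.030883
Year 3: k_p_x=0.905068, q=0.012, term=0.008935
A_x = 0.0953


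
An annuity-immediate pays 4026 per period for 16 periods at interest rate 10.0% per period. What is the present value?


PV = PMT * (1 - (1+i)^(-n)) / i
= 4026 * (1 - (1+0.1)^(-16)) / 0.1
= 4026 * (1 - 0.217629) / 0.1
= 4026 * 7.823709
= 31498.251


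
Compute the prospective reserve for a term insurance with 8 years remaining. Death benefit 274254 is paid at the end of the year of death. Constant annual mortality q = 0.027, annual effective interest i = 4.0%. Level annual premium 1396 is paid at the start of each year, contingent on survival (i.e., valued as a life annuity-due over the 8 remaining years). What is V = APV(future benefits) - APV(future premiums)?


v = 1/(1+i) = 0.961538
APV(future benefits) per unit = sum_{k=0}^{7} k_p_x * q * v^(k+1) = 0.166434
APV(future benefits) = 274254 * 0.166434 = 45645.1837
Life annuity-due factor ä_{x:8} = sum_{k=0}^{7} k_p_x * v^k = 6.41079
APV(future premiums) = 1396 * 6.41079 = 8949.4631
V = 45645.1837 - 8949.4631
= 36695.7206


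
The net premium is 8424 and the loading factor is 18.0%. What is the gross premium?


Gross = net * (1 + loading)
= 8424 * (1 + 0.18)
= 8424 * 1.18
= 9940.32


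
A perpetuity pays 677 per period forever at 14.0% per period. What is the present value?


PV = PMT / i
= 677 / 0.14
= 4835.7143


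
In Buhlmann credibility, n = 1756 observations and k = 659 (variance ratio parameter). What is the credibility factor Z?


Z = n / (n + k)
= 1756 / (1756 + 659)
= 1756 / 2415
= 0.7271


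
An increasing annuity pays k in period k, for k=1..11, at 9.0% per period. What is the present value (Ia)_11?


(Ia)_n = sum_{k=1}^{n} k * v^k, v = 1/(1+i)
v = 0.917431
Sum computed term by term:
(Ia)_11 = 35.0533


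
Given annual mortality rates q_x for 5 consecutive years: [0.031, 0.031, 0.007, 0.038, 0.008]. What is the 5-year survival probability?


p_k = 1 - q_k for each year
Survival = product of (1 - q_k)
= 0.969 * 0.969 * 0.993 * 0.962 * 0.992
= 0.8898


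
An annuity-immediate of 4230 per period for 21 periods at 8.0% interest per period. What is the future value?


FV = PMT * ((1+i)^n - 1) / i
= 4230 * ((1.08)^21 - 1) / 0.08
= 4230 * (5.033834 - 1) / 0.08
= 213288.9577


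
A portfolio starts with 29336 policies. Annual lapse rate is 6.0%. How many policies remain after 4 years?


remaining = initial * (1 - lapse)^years
= 29336 * (1 - 0.06)^4
= 29336 * 0.780749
= 22904.0515


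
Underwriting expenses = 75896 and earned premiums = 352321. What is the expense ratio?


Expense ratio = expenses / premiums
= 75896 / 352321
= 0.2154


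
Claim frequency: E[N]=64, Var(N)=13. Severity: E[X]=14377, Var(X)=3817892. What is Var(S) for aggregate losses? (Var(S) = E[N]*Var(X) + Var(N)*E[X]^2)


Var(S) = E[N]*Var(X) + Var(N)*E[X]^2
= 64*3817892 + 13*14377^2
= 244345088 + 2687075677
= 2.9314e+09


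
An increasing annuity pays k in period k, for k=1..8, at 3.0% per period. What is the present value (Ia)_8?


(Ia)_n = sum_{k=1}^{n} k * v^k, v = 1/(1+i)
v = 0.970874
Sum computed term by term:
(Ia)_8 = 30.5003


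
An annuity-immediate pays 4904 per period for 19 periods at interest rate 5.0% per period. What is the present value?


PV = PMT * (1 - (1+i)^(-n)) / i
= 4904 * (1 - (1+0.05)^(-19)) / 0.05
= 4904 * (1 - 0.395734) / 0.05
= 4904 * 12.085321
= 59266.4135


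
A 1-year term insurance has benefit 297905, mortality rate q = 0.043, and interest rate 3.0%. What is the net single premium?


NSP = benefit * q * v
v = 1/(1+i) = 0.970874
NSP = 297905 * 0.043 * 0.970874
= 12436.8107


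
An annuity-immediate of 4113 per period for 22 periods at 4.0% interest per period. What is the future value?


FV = PMT * ((1+i)^n - 1) / i
= 4113 * ((1.04)^22 - 1) / 0.04
= 4113 * (2.369919 - 1) / 0.04
= 140861.8997


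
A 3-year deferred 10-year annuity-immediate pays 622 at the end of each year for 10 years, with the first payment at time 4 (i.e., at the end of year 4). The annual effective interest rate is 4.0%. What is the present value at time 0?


PV at time 3 of the 10-year annuity-immediate:
a_n = 622 * (1-(1+0.04)^(-10))/0.04 = 5044.9772
Discount back 3 years to time 0:
PV = 5044.9772 * (1+0.04)^(-3)
= 5044.9772 * 0.888996
= 4484.9663


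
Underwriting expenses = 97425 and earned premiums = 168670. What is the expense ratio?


Expense ratio = expenses / premiums
= 97425 / 168670
= 0.5776


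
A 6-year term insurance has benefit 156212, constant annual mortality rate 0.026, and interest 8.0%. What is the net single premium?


NSP = benefit * sum_{k=0}^{n-1} k_p_x * q * v^(k+1)
With constant q=0.026, v=0.925926
Sum = 0.113312
NSP = 156212 * 0.113312
= 17700.6884


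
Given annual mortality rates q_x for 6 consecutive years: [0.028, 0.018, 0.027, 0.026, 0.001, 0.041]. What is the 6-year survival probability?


p_k = 1 - q_k for each year
Survival = product of (1 - q_k)
= 0.972 * 0.982 * 0.973 * 0.974 * 0.999 * 0.959
= 0.8666


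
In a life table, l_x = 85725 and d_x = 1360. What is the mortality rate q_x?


q_x = d_x / l_x
= 1360 / 85725
= 0.0159


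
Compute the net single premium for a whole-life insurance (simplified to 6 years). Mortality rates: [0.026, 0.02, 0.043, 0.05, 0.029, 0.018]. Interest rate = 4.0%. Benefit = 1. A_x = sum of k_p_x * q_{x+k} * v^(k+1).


v = 0.961538
Year 0: k_p_x=1.0, q=0.026, term=0.025
Year 1: k_p_x=0.974, q=0.02, term=0.01801
Year 2: k_p_x=0.95452, q=0.043, term=0.036488
Year 3: k_p_x=0.913476, q=0.05, term=0.039042
Year 4: k_p_x=0.867802, q=0.029, term=0.020685
Year 5: k_p_x=0.842636, q=0.018, term=0.011987
A_x = 0.1512


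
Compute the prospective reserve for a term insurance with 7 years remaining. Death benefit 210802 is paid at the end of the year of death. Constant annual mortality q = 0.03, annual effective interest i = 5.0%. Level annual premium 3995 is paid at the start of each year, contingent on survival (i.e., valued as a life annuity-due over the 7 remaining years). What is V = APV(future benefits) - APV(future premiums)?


v = 1/(1+i) = 0.952381
APV(future benefits) per unit = sum_{k=0}^{6} k_p_x * q * v^(k+1) = 0.159668
APV(future benefits) = 210802 * 0.159668 = 33658.3609
Life annuity-due factor ä_{x:7} = sum_{k=0}^{6} k_p_x * v^k = 5.588385
APV(future premiums) = 3995 * 5.588385 = 22325.5961
V = 33658.3609 - 22325.5961
= 11332.7648


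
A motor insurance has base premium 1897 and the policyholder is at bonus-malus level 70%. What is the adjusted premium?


adjusted = base * BM_level / 100
= 1897 * 70 / 100
= 1897 * 0.7
= 1327.9


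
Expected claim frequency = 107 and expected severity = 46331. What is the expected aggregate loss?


E[S] = E[N] * E[X]
= 107 * 46331
= 4.9574e+06


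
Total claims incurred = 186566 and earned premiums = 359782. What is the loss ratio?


Loss ratio = claims / premiums
= 186566 / 359782
= 0.5186


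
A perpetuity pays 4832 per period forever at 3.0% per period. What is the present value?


PV = PMT / i
= 4832 / 0.03
= 161066.6667


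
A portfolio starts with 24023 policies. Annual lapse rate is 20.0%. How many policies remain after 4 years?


remaining = initial * (1 - lapse)^years
= 24023 * (1 - 0.2)^4
= 24023 * 0.4096
= 9839.8208


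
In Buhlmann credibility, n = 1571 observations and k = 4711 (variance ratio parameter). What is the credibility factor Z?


Z = n / (n + k)
= 1571 / (1571 + 4711)
= 1571 / 6282
= 0.2501


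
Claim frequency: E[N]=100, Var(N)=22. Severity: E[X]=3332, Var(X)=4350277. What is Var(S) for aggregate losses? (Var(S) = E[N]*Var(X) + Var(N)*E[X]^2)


Var(S) = E[N]*Var(X) + Var(N)*E[X]^2
= 100*4350277 + 22*3332^2
= 435027700 + 244248928
= 6.7928e+08


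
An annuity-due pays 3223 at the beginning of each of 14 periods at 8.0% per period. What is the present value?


PV_due = PMT * (1-(1+i)^(-n))/i * (1+i)
PV_immediate = 26571.1758
PV_due = 26571.1758 * 1.08
= 28696.8699


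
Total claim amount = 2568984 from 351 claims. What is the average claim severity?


severity = total / number
= 2568984 / 351
= 7319.0427


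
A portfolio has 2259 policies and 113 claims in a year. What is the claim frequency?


frequency = claims / policies
= 113 / 2259
= 0.05


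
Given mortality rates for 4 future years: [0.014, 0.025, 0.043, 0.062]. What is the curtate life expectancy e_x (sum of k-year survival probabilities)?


e_x = sum_{k=1}^{n} k_p_x
k_p_x values:
  1_p_x = 0.986
  2_p_x = 0.96135
  3_p_x = 0.920012
  4_p_x = 0.862971
e_x = 3.7303


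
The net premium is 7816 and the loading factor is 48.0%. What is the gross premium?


Gross = net * (1 + loading)
= 7816 * (1 + 0.48)
= 7816 * 1.48
= 11567.68


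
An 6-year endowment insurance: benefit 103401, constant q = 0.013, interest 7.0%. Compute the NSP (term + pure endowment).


Term component = 6218.5607
Pure endowment = 6_p_x * v^6 * benefit = 0.924491 * 0.666342 * 103401 = 63697.8815
NSP = 69916.4423


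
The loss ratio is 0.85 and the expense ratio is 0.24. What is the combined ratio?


Combined ratio = loss ratio + expense ratio
= 0.85 + 0.24
= 1.09


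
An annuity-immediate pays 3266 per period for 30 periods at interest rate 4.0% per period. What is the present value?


PV = PMT * (1 - (1+i)^(-n)) / i
= 3266 * (1 - (1+0.04)^(-30)) / 0.04
= 3266 * (1 - 0.308319) / 0.04
= 3266 * 17.292033
= 56475.7808


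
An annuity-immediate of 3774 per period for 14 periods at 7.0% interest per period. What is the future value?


FV = PMT * ((1+i)^n - 1) / i
= 3774 * ((1.07)^14 - 1) / 0.07
= 3774 * (2.578534 - 1) / 0.07
= 85105.5412


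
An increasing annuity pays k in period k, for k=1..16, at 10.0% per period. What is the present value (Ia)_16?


(Ia)_n = sum_{k=1}^{n} k * v^k, v = 1/(1+i)
v = 0.909091
Sum computed term by term:
(Ia)_16 = 51.2401


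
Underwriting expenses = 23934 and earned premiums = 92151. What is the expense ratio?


Expense ratio = expenses / premiums
= 23934 / 92151
= 0.2597


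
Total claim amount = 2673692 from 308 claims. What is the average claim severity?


severity = total / number
= 2673692 / 308
= 8680.8182


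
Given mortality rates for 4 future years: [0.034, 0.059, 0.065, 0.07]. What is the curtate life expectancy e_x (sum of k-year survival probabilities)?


e_x = sum_{k=1}^{n} k_p_x
k_p_x values:
  1_p_x = 0.966
  2_p_x = 0.909006
  3_p_x = 0.849921
  4_p_x = 0.790426
e_x = 3.5154


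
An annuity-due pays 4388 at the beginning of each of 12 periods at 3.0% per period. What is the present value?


PV_due = PMT * (1-(1+i)^(-n))/i * (1+i)
PV_immediate = 43678.1695
PV_due = 43678.1695 * 1.03
= 44988.5146


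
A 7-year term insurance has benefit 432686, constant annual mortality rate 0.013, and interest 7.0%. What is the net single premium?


NSP = benefit * sum_{k=0}^{n-1} k_p_x * q * v^(k+1)
With constant q=0.013, v=0.934579
Sum = 0.067625
NSP = 432686 * 0.067625
= 29260.2551


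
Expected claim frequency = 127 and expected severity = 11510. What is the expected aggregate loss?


E[S] = E[N] * E[X]
= 127 * 11510
= 1.4618e+06


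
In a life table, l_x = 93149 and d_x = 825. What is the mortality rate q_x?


q_x = d_x / l_x
= 825 / 93149
= 0.0089


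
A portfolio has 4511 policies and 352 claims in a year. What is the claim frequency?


frequency = claims / policies
= 352 / 4511
= 0.078


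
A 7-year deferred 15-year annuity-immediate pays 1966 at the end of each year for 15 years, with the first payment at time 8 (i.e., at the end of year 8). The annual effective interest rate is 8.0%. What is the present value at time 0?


PV at time 7 of the 15-year annuity-immediate:
a_n = 1966 * (1-(1+0.08)^(-15))/0.08 = 16827.9351
Discount back 7 years to time 0:
PV = 16827.9351 * (1+0.08)^(-7)
= 16827.9351 * 0.58349
= 9818.9385


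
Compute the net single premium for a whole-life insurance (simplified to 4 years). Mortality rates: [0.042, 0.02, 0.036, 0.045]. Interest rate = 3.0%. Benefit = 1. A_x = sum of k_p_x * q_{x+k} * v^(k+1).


v = 0.970874
Year 0: k_p_x=1.0, q=0.042, term=0.040777
Year 1: k_p_x=0.958, q=0.02, term=0.01806
Year 2: k_p_x=0.93884, q=0.036, term=0.03093
Year 3: k_p_x=0.905042, q=0.045, term=0.036185
A_x = 0.126


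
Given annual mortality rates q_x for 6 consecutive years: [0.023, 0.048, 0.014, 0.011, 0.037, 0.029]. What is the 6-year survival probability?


p_k = 1 - q_k for each year
Survival = product of (1 - q_k)
= 0.977 * 0.952 * 0.986 * 0.989 * 0.963 * 0.971
= 0.8481


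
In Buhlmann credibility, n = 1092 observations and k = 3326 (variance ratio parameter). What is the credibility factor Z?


Z = n / (n + k)
= 1092 / (1092 + 3326)
= 1092 / 4418
= 0.2472


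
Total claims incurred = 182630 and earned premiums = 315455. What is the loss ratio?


Loss ratio = claims / premiums
= 182630 / 315455
= 0.5789


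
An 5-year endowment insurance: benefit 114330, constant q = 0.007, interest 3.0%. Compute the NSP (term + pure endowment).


Term component = 3615.7312
Pure endowment = 5_p_x * v^5 * benefit = 0.965487 * 0.862609 * 114330 = 95218.2779
NSP = 98834.0091


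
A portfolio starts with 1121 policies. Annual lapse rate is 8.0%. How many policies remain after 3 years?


remaining = initial * (1 - lapse)^years
= 1121 * (1 - 0.08)^3
= 1121 * 0.778688
= 872.9092


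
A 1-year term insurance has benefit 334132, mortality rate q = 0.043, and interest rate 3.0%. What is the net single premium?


NSP = benefit * q * v
v = 1/(1+i) = 0.970874
NSP = 334132 * 0.043 * 0.970874
= 13949.2


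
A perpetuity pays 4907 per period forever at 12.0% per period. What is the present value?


PV = PMT / i
= 4907 / 0.12
= 40891.6667


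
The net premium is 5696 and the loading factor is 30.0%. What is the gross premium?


Gross = net * (1 + loading)
= 5696 * (1 + 0.3)
= 5696 * 1.3
= 7404.8


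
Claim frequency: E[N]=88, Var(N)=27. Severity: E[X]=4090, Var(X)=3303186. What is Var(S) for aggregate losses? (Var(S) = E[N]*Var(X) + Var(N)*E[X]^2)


Var(S) = E[N]*Var(X) + Var(N)*E[X]^2
= 88*3303186 + 27*4090^2
= 290680368 + 451658700
= 7.4234e+08


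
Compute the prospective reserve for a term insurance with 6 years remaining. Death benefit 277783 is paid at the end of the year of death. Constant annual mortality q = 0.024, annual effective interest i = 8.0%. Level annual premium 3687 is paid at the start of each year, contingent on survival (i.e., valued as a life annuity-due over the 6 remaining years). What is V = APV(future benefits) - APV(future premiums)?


v = 1/(1+i) = 0.925926
APV(future benefits) per unit = sum_{k=0}^{5} k_p_x * q * v^(k+1) = 0.10507
APV(future benefits) = 277783 * 0.10507 = 29186.5267
Life annuity-due factor ä_{x:6} = sum_{k=0}^{5} k_p_x * v^k = 4.728128
APV(future premiums) = 3687 * 4.728128 = 17432.6096
V = 29186.5267 - 17432.6096
= 11753.9172


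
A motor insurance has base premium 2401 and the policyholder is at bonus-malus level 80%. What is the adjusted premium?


adjusted = base * BM_level / 100
= 2401 * 80 / 100
= 2401 * 0.8
= 1920.8


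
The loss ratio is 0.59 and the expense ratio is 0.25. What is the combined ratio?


Combined ratio = loss ratio + expense ratio
= 0.59 + 0.25
= 0.84


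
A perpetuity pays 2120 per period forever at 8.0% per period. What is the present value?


PV = PMT / i
= 2120 / 0.08
= 26500.0


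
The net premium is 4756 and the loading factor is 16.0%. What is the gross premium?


Gross = net * (1 + loading)
= 4756 * (1 + 0.16)
= 4756 * 1.16
= 5516.96


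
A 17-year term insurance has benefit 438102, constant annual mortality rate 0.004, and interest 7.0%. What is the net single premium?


NSP = benefit * sum_{k=0}^{n-1} k_p_x * q * v^(k+1)
With constant q=0.004, v=0.934579
Sum = 0.038069
NSP = 438102 * 0.038069
= 16678.1261


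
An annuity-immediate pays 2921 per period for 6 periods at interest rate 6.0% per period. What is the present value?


PV = PMT * (1 - (1+i)^(-n)) / i
= 2921 * (1 - (1+0.06)^(-6)) / 0.06
= 2921 * (1 - 0.704961) / 0.06
= 2921 * 4.917324
= 14363.5044


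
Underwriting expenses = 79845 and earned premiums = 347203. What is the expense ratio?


Expense ratio = expenses / premiums
= 79845 / 347203
= 0.23


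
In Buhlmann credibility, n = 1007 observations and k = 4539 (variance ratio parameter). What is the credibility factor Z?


Z = n / (n + k)
= 1007 / (1007 + 4539)
= 1007 / 5546
= 0.1816


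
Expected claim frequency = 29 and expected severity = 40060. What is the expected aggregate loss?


E[S] = E[N] * E[X]
= 29 * 40060
= 1.1617e+06


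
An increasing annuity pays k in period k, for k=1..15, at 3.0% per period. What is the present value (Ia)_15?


(Ia)_n = sum_{k=1}^{n} k * v^k, v = 1/(1+i)
v = 0.970874
Sum computed term by term:
(Ia)_15 = 88.9381


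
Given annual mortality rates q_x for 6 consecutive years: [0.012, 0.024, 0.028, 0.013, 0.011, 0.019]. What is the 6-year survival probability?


p_k = 1 - q_k for each year
Survival = product of (1 - q_k)
= 0.988 * 0.976 * 0.972 * 0.987 * 0.989 * 0.981
= 0.8975


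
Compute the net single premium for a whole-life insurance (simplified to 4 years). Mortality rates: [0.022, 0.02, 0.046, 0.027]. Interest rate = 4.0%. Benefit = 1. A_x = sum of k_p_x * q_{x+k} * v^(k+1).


v = 0.961538
Year 0: k_p_x=1.0, q=0.022, term=0.021154
Year 1: k_p_x=0.978, q=0.02, term=0.018084
Year 2: k_p_x=0.95844, q=0.046, term=0.039194
Year 3: k_p_x=0.914352, q=0.027, term=0.021103
A_x = 0.0995


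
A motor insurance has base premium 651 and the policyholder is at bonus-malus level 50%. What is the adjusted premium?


adjusted = base * BM_level / 100
= 651 * 50 / 100
= 651 * 0.5
= 325.5


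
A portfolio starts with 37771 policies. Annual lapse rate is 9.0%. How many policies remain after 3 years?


remaining = initial * (1 - lapse)^years
= 37771 * (1 - 0.09)^3
= 37771 * 0.753571
= 28463.1302


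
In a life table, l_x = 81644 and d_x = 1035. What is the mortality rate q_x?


q_x = d_x / l_x
= 1035 / 81644
= 0.0127


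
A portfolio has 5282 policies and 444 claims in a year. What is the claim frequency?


frequency = claims / policies
= 444 / 5282
= 0.0841


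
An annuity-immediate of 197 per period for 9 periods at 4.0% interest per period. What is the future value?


FV = PMT * ((1+i)^n - 1) / i
= 197 * ((1.04)^9 - 1) / 0.04
= 197 * (1.423312 - 1) / 0.04
= 2084.8107


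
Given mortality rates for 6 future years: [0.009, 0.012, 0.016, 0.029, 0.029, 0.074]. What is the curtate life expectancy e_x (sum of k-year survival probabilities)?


e_x = sum_{k=1}^{n} k_p_x
k_p_x values:
  1_p_x = 0.991
  2_p_x = 0.979108
  3_p_x = 0.963442
  4_p_x = 0.935502
  5_p_x = 0.908373
  6_p_x = 0.841153
e_x = 5.6186


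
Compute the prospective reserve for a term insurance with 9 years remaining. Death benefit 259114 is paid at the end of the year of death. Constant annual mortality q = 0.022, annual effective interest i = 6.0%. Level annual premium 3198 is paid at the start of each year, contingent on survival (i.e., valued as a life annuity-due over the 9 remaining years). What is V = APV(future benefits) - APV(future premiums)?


v = 1/(1+i) = 0.943396
APV(future benefits) per unit = sum_{k=0}^{8} k_p_x * q * v^(k+1) = 0.138304
APV(future benefits) = 259114 * 0.138304 = 35836.4879
Life annuity-due factor ä_{x:9} = sum_{k=0}^{8} k_p_x * v^k = 6.663735
APV(future premiums) = 3198 * 6.663735 = 21310.6259
V = 35836.4879 - 21310.6259
= 14525.862


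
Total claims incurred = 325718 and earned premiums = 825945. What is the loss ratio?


Loss ratio = claims / premiums
= 325718 / 825945
= 0.3944


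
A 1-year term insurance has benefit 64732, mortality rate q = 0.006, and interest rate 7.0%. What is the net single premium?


NSP = benefit * q * v
v = 1/(1+i) = 0.934579
NSP = 64732 * 0.006 * 0.934579
= 362.9832


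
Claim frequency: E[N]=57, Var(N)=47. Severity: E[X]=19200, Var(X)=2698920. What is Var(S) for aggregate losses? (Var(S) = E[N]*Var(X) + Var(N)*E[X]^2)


Var(S) = E[N]*Var(X) + Var(N)*E[X]^2
= 57*2698920 + 47*19200^2
= 153838440 + 17326080000
= 1.7480e+10


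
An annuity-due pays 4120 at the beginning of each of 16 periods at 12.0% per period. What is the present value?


PV_due = PMT * (1-(1+i)^(-n))/i * (1+i)
PV_immediate = 28732.8229
PV_due = 28732.8229 * 1.12
= 32180.7617


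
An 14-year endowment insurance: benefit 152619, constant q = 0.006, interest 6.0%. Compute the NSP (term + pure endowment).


Term component = 8233.6223
Pure endowment = 14_p_x * v^14 * benefit = 0.919199 * 0.442301 * 152619 = 62049.155
NSP = 70282.7773
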